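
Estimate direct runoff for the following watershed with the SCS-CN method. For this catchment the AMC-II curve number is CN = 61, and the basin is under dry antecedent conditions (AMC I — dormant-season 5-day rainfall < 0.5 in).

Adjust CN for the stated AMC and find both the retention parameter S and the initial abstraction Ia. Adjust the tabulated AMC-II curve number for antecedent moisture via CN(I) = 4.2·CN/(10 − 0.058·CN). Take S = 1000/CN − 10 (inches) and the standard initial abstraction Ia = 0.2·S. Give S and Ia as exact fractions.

CN(I) from CN(II)=61: (4.2·61)/(10 − 0.058·61) = 42700/1077 ≈ 39.647
Max retention: S = 1000/(42700/1077) − 10 = 6500/427 in (≈ 15.222 in)
Ia = 0.2S: 0.2·15.222 = 3.044 in (exactly 1300/427)

S = 6500/427 in ≈ 15.222 in; Ia = 1300/427 in ≈ 3.044 in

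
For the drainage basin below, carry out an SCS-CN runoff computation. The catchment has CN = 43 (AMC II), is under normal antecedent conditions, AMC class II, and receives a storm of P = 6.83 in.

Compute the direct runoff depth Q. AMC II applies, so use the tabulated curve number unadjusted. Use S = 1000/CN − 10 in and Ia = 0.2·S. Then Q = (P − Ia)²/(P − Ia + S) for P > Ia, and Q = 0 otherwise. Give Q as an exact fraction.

AMC II — tabulated CN = 43 applies directly.
S = 1000/43 − 10 = 570/43 in ≈ 13.256 in
Ia = 0.2S: 0.2·13.256 = 2.651 in (exactly 114/43)
P − Ia = 6.830 − 2.651 = 17969/4300 ≈ 4.179 in (> 0, runoff occurs)
Runoff Q = (P−Ia)²/(P−Ia+S) = (4.179)²/(4.179+13.256) = 322884961/322366700 ≈ 1.002 in

Q = 322884961/322366700 in ≈ 1.002 in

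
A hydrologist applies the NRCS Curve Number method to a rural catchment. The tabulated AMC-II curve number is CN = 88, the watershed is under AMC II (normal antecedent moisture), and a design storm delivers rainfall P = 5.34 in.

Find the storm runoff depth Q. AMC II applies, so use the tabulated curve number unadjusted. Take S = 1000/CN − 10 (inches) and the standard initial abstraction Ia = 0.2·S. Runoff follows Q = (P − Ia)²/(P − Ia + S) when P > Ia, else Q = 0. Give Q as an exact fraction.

Q = 863041/216150 in ≈ 3.993 in

Average conditions: CN = 88 (no AMC adjustment).
S = 1000/88 − 10 = 15/11 in ≈ 1.364 in
Ia = 0.2·(15/11) = 3/11 in ≈ 0.273 in
Excess rainfall: 5.340 − 0.273 = 5.067 in; P > Ia so Q > 0
Q = (2787/550)²/((2787/550) + 15/11) = (7767369/302500)/(3537/550) = 863041/216150 in ≈ 3.993 in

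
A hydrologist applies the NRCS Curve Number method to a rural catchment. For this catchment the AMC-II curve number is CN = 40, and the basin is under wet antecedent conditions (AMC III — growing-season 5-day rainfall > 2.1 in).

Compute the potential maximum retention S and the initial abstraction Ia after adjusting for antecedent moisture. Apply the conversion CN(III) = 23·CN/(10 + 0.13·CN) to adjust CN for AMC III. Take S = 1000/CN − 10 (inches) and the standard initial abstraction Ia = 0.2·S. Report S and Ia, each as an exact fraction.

CN(III) from CN(II)=40: (23·40)/(10 + 0.13·40) = 1150/19 ≈ 60.526
Max retention: S = 1000/(1150/19) − 10 = 150/23 in (≈ 6.522 in)
Ia = 0.2S: 0.2·6.522 = 1.304 in (exactly 30/23)

S = 150/23 in ≈ 6.522 in; Ia = 30/23 in ≈ 1.304 in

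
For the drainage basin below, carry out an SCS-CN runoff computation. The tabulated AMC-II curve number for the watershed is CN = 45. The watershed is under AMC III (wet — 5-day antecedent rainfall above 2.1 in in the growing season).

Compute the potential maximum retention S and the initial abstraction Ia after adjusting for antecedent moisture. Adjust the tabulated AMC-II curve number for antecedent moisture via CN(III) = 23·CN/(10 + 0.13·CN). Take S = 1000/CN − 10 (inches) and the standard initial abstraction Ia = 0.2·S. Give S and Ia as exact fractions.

Adjust CN=45 to AMC III: 23·45/(10 + 0.13·45) → 1035 ÷ (317/20) = 20700/317 ≈ 65.300
Retention S: 1000/CN − 10 with CN=65.300 → S = 1100/207 ≈ 5.314 in
Ia = 0.2S: 0.2·5.314 = 1.063 in (exactly 220/207)

S = 1100/207 in ≈ 5.314 in; Ia = 220/207 in ≈ 1.063 in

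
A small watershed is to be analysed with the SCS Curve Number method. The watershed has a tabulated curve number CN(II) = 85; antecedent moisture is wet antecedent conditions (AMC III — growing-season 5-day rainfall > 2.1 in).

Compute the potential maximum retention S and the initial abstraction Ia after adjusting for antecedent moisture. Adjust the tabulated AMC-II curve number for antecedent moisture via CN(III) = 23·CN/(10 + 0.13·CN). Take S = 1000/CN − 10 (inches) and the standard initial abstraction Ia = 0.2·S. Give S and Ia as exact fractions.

S = 300/391 in ≈ 0.767 in; Ia = 60/391 in ≈ 0.153 in

Adjust CN=85 to AMC III: 23·85/(10 + 0.13·85) → 1955 ÷ (421/20) = 39100/421 ≈ 92.874
Retention S: 1000/CN − 10 with CN=92.874 → S = 300/391 ≈ 0.767 in
Initial abstraction Ia = S/5 = (300/391)/5 = 60/391 ≈ 0.153 in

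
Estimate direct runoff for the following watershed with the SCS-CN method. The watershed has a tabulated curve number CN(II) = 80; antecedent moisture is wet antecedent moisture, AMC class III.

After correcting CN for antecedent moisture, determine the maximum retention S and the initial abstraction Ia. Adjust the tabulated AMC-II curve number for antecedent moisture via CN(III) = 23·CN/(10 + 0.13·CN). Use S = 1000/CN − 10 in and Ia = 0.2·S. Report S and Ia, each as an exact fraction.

S = 25/23 in ≈ 1.087 in; Ia = 5/23 in ≈ 0.217 in

Wet (AMC III): CN(III) = 23·80/(10 + 0.13·80) = 1840/(102/5) = 4600/51 ≈ 90.196
S = 1000/(4600/51) − 10 = 25/23 in ≈ 1.087 in
Ia = 0.2·(25/23) = 5/23 in ≈ 0.217 in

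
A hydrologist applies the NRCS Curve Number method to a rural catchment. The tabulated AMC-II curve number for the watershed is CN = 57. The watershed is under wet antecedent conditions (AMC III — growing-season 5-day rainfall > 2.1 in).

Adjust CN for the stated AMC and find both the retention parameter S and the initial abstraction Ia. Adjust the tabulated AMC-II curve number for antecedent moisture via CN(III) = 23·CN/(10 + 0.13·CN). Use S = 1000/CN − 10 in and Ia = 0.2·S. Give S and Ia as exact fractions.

Adjust CN=57 to AMC III: 23·57/(10 + 0.13·57) → 1311 ÷ (1741/100) = 131100/1741 ≈ 75.302
S = 1000/(131100/1741) − 10 = 4300/1311 in ≈ 3.280 in
Ia = 0.2S: 0.2·3.280 = 0.656 in (exactly 860/1311)

S = 4300/1311 in ≈ 3.280 in; Ia = 860/1311 in ≈ 0.656 in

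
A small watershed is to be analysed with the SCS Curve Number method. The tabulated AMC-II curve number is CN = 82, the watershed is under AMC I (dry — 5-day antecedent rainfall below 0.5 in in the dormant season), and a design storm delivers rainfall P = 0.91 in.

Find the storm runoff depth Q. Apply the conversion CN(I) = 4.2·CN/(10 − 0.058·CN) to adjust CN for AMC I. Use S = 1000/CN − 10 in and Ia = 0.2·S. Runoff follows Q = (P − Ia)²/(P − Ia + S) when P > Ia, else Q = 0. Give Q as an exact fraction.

Q = 0 in ≈ 0.000 in

Adjust CN=82 to AMC I: 4.2·82/(10 − 0.058·82) → (1722/5) ÷ (1311/250) = 28700/437 ≈ 65.675
S = 1000/(28700/437) − 10 = 1500/287 in ≈ 5.226 in
Initial abstraction Ia = S/5 = (1500/287)/5 = 300/287 ≈ 1.045 in
P = 0.910 ≤ Ia = 1.045 in: entire storm abstracted, Q = 0.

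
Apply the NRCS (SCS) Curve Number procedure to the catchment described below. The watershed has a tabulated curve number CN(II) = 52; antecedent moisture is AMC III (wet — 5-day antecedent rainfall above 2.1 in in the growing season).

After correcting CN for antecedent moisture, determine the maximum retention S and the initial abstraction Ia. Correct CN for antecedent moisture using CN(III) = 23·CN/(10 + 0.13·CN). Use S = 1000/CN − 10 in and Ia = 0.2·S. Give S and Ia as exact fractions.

S = 1200/299 in ≈ 4.013 in; Ia = 240/299 in ≈ 0.803 in

Wet (AMC III): CN(III) = 23·52/(10 + 0.13·52) = 1196/(419/25) = 29900/419 ≈ 71.360
Max retention: S = 1000/(29900/419) − 10 = 1200/299 in (≈ 4.013 in)
Initial abstraction Ia = S/5 = (1200/299)/5 = 240/299 ≈ 0.803 in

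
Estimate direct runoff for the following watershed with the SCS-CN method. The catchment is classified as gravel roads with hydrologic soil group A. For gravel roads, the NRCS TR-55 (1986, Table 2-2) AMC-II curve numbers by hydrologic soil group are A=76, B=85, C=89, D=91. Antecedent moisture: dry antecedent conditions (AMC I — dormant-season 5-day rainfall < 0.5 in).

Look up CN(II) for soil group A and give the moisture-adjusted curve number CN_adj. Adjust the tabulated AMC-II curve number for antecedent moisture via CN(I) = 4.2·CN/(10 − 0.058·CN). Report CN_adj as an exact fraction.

CN_adj = 13300/233 ≈ 57.082

NRCS table: gravel roads, soil group A → CN(II) = 76
Adjust CN=76 to AMC I: 4.2·76/(10 − 0.058·76) → (1596/5) ÷ (699/125) = 13300/233 ≈ 57.082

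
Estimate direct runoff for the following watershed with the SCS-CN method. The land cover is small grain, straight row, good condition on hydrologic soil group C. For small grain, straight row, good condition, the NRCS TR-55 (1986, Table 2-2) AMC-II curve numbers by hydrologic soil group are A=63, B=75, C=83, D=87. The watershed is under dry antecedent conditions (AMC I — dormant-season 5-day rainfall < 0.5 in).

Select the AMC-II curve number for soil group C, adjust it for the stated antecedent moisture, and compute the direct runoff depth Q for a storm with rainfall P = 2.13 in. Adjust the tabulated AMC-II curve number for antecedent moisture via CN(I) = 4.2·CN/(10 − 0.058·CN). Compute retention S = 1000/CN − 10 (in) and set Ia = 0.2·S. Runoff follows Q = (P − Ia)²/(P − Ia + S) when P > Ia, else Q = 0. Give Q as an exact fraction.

Q = 40505185081/183234443700 in ≈ 0.221 in

NRCS table: small grain, straight row, good condition, soil group C → CN(II) = 83
CN(I) from CN(II)=83: (4.2·83)/(10 − 0.058·83) = 174300/2593 ≈ 67.219
Max retention: S = 1000/(174300/2593) − 10 = 8500/1743 in (≈ 4.877 in)
Ia = 0.2S: 0.2·4.877 = 0.975 in (exactly 1700/1743)
P − Ia = 2.130 − 0.975 = 201259/174300 ≈ 1.155 in (> 0, runoff occurs)
Q = (201259/174300)²/((201259/174300) + 8500/1743) = (40505185081/30380490000)/(1051259/174300) = 40505185081/183234443700 in ≈ 0.221 in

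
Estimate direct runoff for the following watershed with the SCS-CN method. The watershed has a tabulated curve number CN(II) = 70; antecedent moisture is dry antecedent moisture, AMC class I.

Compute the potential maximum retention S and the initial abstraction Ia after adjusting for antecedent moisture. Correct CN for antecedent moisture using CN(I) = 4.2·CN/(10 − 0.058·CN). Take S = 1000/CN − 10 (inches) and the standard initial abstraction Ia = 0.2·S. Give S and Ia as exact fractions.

S = 500/49 in ≈ 10.204 in; Ia = 100/49 in ≈ 2.041 in

Dry (AMC I): CN(I) = 4.2·70/(10 − 0.058·70) = 294/(297/50) = 4900/99 ≈ 49.495
S = 1000/(4900/99) − 10 = 500/49 in ≈ 10.204 in
Initial abstraction Ia = S/5 = (500/49)/5 = 100/49 ≈ 2.041 in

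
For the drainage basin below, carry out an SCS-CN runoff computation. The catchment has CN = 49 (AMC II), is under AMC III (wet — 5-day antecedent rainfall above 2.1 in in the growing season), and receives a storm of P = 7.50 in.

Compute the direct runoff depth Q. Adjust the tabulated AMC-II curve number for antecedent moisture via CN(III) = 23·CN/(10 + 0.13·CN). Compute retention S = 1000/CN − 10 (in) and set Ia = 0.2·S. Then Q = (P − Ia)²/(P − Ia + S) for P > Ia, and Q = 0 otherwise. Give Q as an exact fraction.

Adjust CN=49 to AMC III: 23·49/(10 + 0.13·49) → 1127 ÷ (1637/100) = 112700/1637 ≈ 68.845
S = 1000/(112700/1637) − 10 = 5100/1127 in ≈ 4.525 in
Ia = 0.2S: 0.2·4.525 = 0.905 in (exactly 1020/1127)
Since P=7.500 > Ia=0.905: effective rainfall P−Ia = 14865/2254 in
Q: (14865/2254)² ÷ (25065/2254) = 4910405/1255478 in (≈ 3.911 in)

Q = 4910405/1255478 in ≈ 3.911 in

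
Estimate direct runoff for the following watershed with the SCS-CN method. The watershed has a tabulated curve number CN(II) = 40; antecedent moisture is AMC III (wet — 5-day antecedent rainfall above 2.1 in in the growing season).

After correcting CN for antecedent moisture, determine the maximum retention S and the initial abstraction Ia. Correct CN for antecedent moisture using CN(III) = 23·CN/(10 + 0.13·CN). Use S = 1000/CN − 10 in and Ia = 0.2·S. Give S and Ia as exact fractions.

S = 150/23 in ≈ 6.522 in; Ia = 30/23 in ≈ 1.304 in

Adjust CN=40 to AMC III: 23·40/(10 + 0.13·40) → 920 ÷ (76/5) = 1150/19 ≈ 60.526
S = 1000/(1150/19) − 10 = 150/23 in ≈ 6.522 in
Ia = 0.2·(150/23) = 30/23 in ≈ 1.304 in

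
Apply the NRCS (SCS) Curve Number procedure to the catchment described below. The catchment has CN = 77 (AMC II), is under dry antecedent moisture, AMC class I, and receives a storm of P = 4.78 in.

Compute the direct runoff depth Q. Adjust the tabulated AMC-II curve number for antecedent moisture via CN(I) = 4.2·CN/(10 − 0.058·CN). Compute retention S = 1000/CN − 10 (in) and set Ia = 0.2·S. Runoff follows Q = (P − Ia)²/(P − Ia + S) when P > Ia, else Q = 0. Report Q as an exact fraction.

CN(I) from CN(II)=77: (4.2·77)/(10 − 0.058·77) = 161700/2767 ≈ 58.439
Retention S: 1000/CN − 10 with CN=58.439 → S = 11500/1617 ≈ 7.112 in
Ia = 0.2·(11500/1617) = 2300/1617 in ≈ 1.422 in
Since P=4.780 > Ia=1.422: effective rainfall P−Ia = 271463/80850 in
Q = (271463/80850)²/((271463/80850) + 11500/1617) = (73692160369/6536722500)/(846463/80850) = 73692160369/68436533550 in ≈ 1.077 in

Q = 73692160369/68436533550 in ≈ 1.077 in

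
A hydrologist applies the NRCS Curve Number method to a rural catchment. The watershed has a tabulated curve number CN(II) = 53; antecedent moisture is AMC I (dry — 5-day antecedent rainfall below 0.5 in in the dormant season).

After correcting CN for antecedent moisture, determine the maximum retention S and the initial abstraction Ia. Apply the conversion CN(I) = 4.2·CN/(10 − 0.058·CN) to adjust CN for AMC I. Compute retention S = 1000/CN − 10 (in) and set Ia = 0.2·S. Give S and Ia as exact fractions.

S = 23500/1113 in ≈ 21.114 in; Ia = 4700/1113 in ≈ 4.223 in

Dry (AMC I): CN(I) = 4.2·53/(10 − 0.058·53) = (1113/5)/(3463/500) = 111300/3463 ≈ 32.140
Retention S: 1000/CN − 10 with CN=32.140 → S = 23500/1113 ≈ 21.114 in
Ia = 0.2S: 0.2·21.114 = 4.223 in (exactly 4700/1113)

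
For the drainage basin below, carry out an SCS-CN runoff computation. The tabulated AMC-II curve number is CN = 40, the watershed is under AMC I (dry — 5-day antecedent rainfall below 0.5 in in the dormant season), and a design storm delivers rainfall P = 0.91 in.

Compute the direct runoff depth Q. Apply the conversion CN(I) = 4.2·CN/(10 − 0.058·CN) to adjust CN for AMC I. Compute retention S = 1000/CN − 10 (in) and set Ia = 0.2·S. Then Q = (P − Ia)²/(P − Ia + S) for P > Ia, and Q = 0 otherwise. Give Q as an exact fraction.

Q = 0 in ≈ 0.000 in

CN(I) from CN(II)=40: (4.2·40)/(10 − 0.058·40) = 175/8 ≈ 21.875
Max retention: S = 1000/(175/8) − 10 = 250/7 in (≈ 35.714 in)
Ia = 0.2S: 0.2·35.714 = 7.143 in (exactly 50/7)
P = 0.910 ≤ Ia = 7.143 in: entire storm abstracted, Q = 0.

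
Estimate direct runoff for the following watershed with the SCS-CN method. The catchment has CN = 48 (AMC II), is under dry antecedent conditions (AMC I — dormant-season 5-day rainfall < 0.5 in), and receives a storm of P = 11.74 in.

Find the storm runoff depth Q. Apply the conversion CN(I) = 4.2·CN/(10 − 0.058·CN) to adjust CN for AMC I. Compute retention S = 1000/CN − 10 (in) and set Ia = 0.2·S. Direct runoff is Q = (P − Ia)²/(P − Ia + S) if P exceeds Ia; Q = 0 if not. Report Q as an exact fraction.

Dry (AMC I): CN(I) = 4.2·48/(10 − 0.058·48) = (1008/5)/(902/125) = 12600/451 ≈ 27.938
Max retention: S = 1000/(12600/451) − 10 = 1625/63 in (≈ 25.794 in)
Initial abstraction Ia = S/5 = (1625/63)/5 = 325/63 ≈ 5.159 in
Excess rainfall: 11.740 − 5.159 = 6.581 in; P > Ia so Q > 0
Q = (20731/3150)²/((20731/3150) + 1625/63) = (429774361/9922500)/(101981/3150) = 429774361/321240150 in ≈ 1.338 in

Q = 429774361/321240150 in ≈ 1.338 in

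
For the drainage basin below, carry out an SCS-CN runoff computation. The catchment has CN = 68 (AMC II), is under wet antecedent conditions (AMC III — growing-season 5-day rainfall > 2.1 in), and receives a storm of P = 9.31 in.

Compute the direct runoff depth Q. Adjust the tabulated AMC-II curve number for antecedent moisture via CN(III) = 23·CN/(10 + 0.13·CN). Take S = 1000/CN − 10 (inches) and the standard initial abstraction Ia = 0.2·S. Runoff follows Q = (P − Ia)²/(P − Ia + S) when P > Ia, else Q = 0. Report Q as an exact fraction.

Adjust CN=68 to AMC III: 23·68/(10 + 0.13·68) → 1564 ÷ (471/25) = 39100/471 ≈ 83.015
S = 1000/(39100/471) − 10 = 800/391 in ≈ 2.046 in
Ia = 0.2·(800/391) = 160/391 in ≈ 0.409 in
Excess rainfall: 9.310 − 0.409 = 8.901 in; P > Ia so Q > 0
Runoff Q = (P−Ia)²/(P−Ia+S) = (8.901)²/(8.901+2.046) = 121118616441/16735621100 ≈ 7.237 in

Q = 121118616441/16735621100 in ≈ 7.237 in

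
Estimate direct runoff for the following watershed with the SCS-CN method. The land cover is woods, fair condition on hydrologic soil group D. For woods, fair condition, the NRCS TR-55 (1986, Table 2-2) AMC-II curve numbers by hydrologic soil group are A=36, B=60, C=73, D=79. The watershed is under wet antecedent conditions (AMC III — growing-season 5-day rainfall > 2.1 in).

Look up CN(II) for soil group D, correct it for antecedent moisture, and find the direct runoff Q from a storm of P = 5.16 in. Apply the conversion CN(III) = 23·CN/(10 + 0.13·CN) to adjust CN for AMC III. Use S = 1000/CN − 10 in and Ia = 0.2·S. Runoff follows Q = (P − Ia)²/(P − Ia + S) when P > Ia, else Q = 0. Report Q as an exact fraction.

Q = 16709358483/4185050675 in ≈ 3.993 in

NRCS table: woods, fair condition, soil group D → CN(II) = 79
Adjust CN=79 to AMC III: 23·79/(10 + 0.13·79) → 1817 ÷ (2027/100) = 181700/2027 ≈ 89.640
Retention S: 1000/CN − 10 with CN=89.640 → S = 2100/1817 ≈ 1.156 in
Ia = 0.2·(2100/1817) = 420/1817 in ≈ 0.231 in
Excess rainfall: 5.160 − 0.231 = 4.929 in; P > Ia so Q > 0
Runoff Q = (P−Ia)²/(P−Ia+S) = (4.929)²/(4.929+1.156) = 16709358483/4185050675 ≈ 3.993 in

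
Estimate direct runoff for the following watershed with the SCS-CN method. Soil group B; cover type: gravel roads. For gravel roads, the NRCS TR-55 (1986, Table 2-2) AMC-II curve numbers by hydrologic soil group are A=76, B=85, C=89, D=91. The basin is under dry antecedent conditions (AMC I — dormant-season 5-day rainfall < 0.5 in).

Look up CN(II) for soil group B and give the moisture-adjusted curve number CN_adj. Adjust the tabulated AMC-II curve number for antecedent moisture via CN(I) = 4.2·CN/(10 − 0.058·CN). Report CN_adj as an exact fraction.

NRCS table: gravel roads, soil group B → CN(II) = 85
Dry (AMC I): CN(I) = 4.2·85/(10 − 0.058·85) = 357/(507/100) = 11900/169 ≈ 70.414

CN_adj = 11900/169 ≈ 70.414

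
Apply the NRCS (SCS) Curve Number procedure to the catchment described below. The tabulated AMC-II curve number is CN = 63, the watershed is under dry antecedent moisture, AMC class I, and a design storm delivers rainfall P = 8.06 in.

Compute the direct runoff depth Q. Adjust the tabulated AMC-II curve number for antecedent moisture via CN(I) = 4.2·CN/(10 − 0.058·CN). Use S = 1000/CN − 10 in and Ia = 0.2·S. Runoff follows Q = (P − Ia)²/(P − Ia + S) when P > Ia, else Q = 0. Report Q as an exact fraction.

Dry (AMC I): CN(I) = 4.2·63/(10 − 0.058·63) = (1323/5)/(3173/500) = 132300/3173 ≈ 41.696
S = 1000/(132300/3173) − 10 = 18500/1323 in ≈ 13.983 in
Initial abstraction Ia = S/5 = (18500/1323)/5 = 3700/1323 ≈ 2.797 in
P − Ia = 8.060 − 2.797 = 348169/66150 ≈ 5.263 in (> 0, runoff occurs)
Runoff Q = (P−Ia)²/(P−Ia+S) = (5.263)²/(5.263+13.983) = 121221652561/84220129350 ≈ 1.439 in

Q = 121221652561/84220129350 in ≈ 1.439 in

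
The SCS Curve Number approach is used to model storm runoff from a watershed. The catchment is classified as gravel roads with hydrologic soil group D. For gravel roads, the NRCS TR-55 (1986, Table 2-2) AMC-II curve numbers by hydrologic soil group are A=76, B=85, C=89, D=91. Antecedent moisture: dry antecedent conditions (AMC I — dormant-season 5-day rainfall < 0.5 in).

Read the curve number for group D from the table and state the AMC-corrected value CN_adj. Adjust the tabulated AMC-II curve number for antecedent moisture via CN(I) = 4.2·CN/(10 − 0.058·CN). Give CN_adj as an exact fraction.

NRCS table: gravel roads, soil group D → CN(II) = 91
CN(I) from CN(II)=91: (4.2·91)/(10 − 0.058·91) = 63700/787 ≈ 80.940

CN_adj = 63700/787 ≈ 80.940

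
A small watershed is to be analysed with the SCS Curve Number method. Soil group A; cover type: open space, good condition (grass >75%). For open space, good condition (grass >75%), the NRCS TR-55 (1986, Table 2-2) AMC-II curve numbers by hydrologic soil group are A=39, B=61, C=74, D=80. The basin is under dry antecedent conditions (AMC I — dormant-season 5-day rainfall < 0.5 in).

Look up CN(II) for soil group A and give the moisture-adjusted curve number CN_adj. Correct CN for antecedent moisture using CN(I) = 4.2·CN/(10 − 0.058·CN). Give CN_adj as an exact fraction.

CN_adj = 81900/3869 ≈ 21.168

NRCS table: open space, good condition (grass >75%), soil group A → CN(II) = 39
CN(I) from CN(II)=39: (4.2·39)/(10 − 0.058·39) = 81900/3869 ≈ 21.168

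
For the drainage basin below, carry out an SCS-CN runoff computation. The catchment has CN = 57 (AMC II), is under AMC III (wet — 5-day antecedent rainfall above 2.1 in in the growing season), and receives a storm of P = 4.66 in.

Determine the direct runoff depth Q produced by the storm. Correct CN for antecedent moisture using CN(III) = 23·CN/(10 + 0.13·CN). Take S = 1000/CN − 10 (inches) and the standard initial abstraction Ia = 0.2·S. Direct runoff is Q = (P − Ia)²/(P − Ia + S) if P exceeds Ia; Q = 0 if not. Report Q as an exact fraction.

Q = 68886826369/31297699650 in ≈ 2.201 in

Wet (AMC III): CN(III) = 23·57/(10 + 0.13·57) = 1311/(1741/100) = 131100/1741 ≈ 75.302
Max retention: S = 1000/(131100/1741) − 10 = 4300/1311 in (≈ 3.280 in)
Initial abstraction Ia = S/5 = (4300/1311)/5 = 860/1311 ≈ 0.656 in
Since P=4.660 > Ia=0.656: effective rainfall P−Ia = 262463/65550 in
Q: (262463/65550)² ÷ (477463/65550) = 68886826369/31297699650 in (≈ 2.201 in)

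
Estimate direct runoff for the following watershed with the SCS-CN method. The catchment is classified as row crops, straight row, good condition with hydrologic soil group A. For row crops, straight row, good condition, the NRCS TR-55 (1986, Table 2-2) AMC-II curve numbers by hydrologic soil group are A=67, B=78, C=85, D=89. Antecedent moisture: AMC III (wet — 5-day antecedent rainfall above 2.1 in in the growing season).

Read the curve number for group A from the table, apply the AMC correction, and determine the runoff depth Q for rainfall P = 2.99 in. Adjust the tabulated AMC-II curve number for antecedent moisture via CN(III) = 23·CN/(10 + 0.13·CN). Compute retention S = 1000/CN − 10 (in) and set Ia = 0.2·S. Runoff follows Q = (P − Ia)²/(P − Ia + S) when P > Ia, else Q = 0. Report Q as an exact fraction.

NRCS table: row crops, straight row, good condition, soil group A → CN(II) = 67
CN(III) from CN(II)=67: (23·67)/(10 + 0.13·67) = 154100/1871 ≈ 82.362
Retention S: 1000/CN − 10 with CN=82.362 → S = 3300/1541 ≈ 2.141 in
Ia = 0.2·(3300/1541) = 660/1541 in ≈ 0.428 in
Excess rainfall: 2.990 − 0.428 = 2.562 in; P > Ia so Q > 0
Q: (394759/154100)² ÷ (724759/154100) = 155834668081/111685361900 in (≈ 1.395 in)

Q = 155834668081/111685361900 in ≈ 1.395 in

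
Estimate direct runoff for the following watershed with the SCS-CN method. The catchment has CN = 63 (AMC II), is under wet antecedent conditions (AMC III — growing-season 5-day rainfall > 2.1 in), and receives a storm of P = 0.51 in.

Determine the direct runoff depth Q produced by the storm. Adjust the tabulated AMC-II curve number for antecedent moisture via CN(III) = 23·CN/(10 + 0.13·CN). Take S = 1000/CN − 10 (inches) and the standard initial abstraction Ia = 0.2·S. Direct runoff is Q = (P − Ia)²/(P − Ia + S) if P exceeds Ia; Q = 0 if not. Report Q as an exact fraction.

Q = 0 in ≈ 0.000 in

Wet (AMC III): CN(III) = 23·63/(10 + 0.13·63) = 1449/(1819/100) = 144900/1819 ≈ 79.659
S = 1000/(144900/1819) − 10 = 3700/1449 in ≈ 2.553 in
Ia = 0.2·(3700/1449) = 740/1449 in ≈ 0.511 in
P = 0.510 ≤ Ia = 0.511 in: entire storm abstracted, Q = 0.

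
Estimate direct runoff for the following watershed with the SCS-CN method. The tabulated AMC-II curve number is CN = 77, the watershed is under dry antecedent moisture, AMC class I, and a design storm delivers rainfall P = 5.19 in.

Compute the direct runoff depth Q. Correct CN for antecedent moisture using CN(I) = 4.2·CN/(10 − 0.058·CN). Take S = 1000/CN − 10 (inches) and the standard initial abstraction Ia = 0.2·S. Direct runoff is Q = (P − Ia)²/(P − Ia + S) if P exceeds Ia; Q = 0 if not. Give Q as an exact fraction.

Q = 371152663729/284466359100 in ≈ 1.305 in

CN(I) from CN(II)=77: (4.2·77)/(10 − 0.058·77) = 161700/2767 ≈ 58.439
S = 1000/(161700/2767) − 10 = 11500/1617 in ≈ 7.112 in
Ia = 0.2S: 0.2·7.112 = 1.422 in (exactly 2300/1617)
Since P=5.190 > Ia=1.422: effective rainfall P−Ia = 609223/161700 in
Q = (609223/161700)²/((609223/161700) + 11500/1617) = (371152663729/26146890000)/(1759223/161700) = 371152663729/284466359100 in ≈ 1.305 in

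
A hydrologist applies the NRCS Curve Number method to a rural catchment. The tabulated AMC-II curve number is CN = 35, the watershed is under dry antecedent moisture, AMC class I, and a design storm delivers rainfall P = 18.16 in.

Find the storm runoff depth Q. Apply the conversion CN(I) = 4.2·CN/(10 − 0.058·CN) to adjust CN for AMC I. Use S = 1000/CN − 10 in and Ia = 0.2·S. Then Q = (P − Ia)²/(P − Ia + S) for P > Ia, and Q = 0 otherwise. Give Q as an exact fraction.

Adjust CN=35 to AMC I: 4.2·35/(10 − 0.058·35) → 147 ÷ (797/100) = 14700/797 ≈ 18.444
S = 1000/(14700/797) − 10 = 6500/147 in ≈ 44.218 in
Initial abstraction Ia = S/5 = (6500/147)/5 = 1300/147 ≈ 8.844 in
P − Ia = 18.160 − 8.844 = 34238/3675 ≈ 9.316 in (> 0, runoff occurs)
Runoff Q = (P−Ia)²/(P−Ia+S) = (9.316)²/(9.316+44.218) = 586120322/361506075 ≈ 1.621 in

Q = 586120322/361506075 in ≈ 1.621 in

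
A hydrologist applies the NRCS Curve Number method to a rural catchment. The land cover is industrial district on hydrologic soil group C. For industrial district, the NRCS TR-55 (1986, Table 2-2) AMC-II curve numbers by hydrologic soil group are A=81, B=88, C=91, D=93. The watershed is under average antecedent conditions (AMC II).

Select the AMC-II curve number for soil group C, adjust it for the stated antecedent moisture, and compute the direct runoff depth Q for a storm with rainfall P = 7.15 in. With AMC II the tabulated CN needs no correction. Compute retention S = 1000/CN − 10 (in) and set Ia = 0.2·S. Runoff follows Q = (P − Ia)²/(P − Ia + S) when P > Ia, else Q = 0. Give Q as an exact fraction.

NRCS table: industrial district, soil group C → CN(II) = 91
AMC II — tabulated CN = 91 applies directly.
Max retention: S = 1000/91 − 10 = 90/91 in (≈ 0.989 in)
Ia = 0.2·(90/91) = 18/91 in ≈ 0.198 in
Since P=7.150 > Ia=0.198: effective rainfall P−Ia = 12653/1820 in
Q = (12653/1820)²/((12653/1820) + 90/91) = (160098409/3312400)/(14453/1820) = 160098409/26304460 in ≈ 6.086 in

Q = 160098409/26304460 in ≈ 6.086 in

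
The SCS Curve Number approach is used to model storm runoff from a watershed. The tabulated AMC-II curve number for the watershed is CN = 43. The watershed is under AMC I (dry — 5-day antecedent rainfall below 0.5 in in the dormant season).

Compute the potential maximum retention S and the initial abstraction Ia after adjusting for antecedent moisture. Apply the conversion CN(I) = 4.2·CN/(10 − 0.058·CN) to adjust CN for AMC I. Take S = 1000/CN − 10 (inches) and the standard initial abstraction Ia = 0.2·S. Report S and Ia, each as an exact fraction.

S = 9500/301 in ≈ 31.561 in; Ia = 1900/301 in ≈ 6.312 in

Dry (AMC I): CN(I) = 4.2·43/(10 − 0.058·43) = (903/5)/(3753/500) = 30100/1251 ≈ 24.061
S = 1000/(30100/1251) − 10 = 9500/301 in ≈ 31.561 in
Ia = 0.2S: 0.2·31.561 = 6.312 in (exactly 1900/301)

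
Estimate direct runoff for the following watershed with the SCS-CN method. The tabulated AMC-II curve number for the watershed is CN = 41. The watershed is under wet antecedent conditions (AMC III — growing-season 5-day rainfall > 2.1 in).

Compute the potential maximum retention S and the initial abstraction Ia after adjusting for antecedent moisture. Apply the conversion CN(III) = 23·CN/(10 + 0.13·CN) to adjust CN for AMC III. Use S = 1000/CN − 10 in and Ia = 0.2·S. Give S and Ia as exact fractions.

S = 5900/943 in ≈ 6.257 in; Ia = 1180/943 in ≈ 1.251 in

CN(III) from CN(II)=41: (23·41)/(10 + 0.13·41) = 94300/1533 ≈ 61.513
S = 1000/(94300/1533) − 10 = 5900/943 in ≈ 6.257 in
Ia = 0.2S: 0.2·6.257 = 1.251 in (exactly 1180/943)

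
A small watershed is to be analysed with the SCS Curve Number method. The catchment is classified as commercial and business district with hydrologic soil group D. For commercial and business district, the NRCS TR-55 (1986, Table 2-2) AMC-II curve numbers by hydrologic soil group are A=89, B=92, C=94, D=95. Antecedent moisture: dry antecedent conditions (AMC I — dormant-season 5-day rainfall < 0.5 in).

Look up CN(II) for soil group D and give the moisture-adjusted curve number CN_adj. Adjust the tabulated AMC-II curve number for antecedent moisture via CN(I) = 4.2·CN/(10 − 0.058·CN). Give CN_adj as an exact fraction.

CN_adj = 39900/449 ≈ 88.864

NRCS table: commercial and business district, soil group D → CN(II) = 95
Dry (AMC I): CN(I) = 4.2·95/(10 − 0.058·95) = 399/(449/100) = 39900/449 ≈ 88.864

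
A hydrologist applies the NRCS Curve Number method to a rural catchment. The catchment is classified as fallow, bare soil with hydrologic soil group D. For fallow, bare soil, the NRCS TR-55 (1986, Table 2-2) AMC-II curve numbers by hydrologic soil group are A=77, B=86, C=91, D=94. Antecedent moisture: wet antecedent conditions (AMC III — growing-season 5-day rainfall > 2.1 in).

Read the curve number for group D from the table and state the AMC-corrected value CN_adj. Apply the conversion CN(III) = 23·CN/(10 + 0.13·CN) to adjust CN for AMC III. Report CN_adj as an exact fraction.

CN_adj = 108100/1111 ≈ 97.300

NRCS table: fallow, bare soil, soil group D → CN(II) = 94
Adjust CN=94 to AMC III: 23·94/(10 + 0.13·94) → 2162 ÷ (1111/50) = 108100/1111 ≈ 97.300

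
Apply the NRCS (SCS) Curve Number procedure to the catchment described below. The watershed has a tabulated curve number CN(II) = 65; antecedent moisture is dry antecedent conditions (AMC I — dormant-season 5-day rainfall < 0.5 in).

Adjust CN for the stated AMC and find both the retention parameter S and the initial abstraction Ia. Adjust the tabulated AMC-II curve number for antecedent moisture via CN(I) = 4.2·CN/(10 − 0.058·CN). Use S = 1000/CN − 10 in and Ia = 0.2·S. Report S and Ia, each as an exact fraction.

CN(I) from CN(II)=65: (4.2·65)/(10 − 0.058·65) = 3900/89 ≈ 43.820
S = 1000/(3900/89) − 10 = 500/39 in ≈ 12.821 in
Ia = 0.2S: 0.2·12.821 = 2.564 in (exactly 100/39)

S = 500/39 in ≈ 12.821 in; Ia = 100/39 in ≈ 2.564 in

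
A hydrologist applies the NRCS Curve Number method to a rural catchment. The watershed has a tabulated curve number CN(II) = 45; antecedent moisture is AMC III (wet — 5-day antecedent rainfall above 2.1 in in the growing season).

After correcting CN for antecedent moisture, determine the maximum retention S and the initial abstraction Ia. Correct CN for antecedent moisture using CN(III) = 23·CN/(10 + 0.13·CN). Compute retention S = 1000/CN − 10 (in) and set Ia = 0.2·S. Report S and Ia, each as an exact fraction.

Adjust CN=45 to AMC III: 23·45/(10 + 0.13·45) → 1035 ÷ (317/20) = 20700/317 ≈ 65.300
Retention S: 1000/CN − 10 with CN=65.300 → S = 1100/207 ≈ 5.314 in
Ia = 0.2·(1100/207) = 220/207 in ≈ 1.063 in

S = 1100/207 in ≈ 5.314 in; Ia = 220/207 in ≈ 1.063 in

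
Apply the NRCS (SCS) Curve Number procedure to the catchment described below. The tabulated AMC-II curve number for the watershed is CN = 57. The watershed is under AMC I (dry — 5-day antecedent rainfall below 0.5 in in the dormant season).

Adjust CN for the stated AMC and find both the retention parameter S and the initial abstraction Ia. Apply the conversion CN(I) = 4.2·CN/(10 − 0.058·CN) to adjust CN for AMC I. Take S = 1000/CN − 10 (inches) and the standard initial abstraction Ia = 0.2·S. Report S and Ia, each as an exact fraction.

Dry (AMC I): CN(I) = 4.2·57/(10 − 0.058·57) = (1197/5)/(3347/500) = 119700/3347 ≈ 35.763
Retention S: 1000/CN − 10 with CN=35.763 → S = 21500/1197 ≈ 17.962 in
Initial abstraction Ia = S/5 = (21500/1197)/5 = 4300/1197 ≈ 3.592 in

S = 21500/1197 in ≈ 17.962 in; Ia = 4300/1197 in ≈ 3.592 in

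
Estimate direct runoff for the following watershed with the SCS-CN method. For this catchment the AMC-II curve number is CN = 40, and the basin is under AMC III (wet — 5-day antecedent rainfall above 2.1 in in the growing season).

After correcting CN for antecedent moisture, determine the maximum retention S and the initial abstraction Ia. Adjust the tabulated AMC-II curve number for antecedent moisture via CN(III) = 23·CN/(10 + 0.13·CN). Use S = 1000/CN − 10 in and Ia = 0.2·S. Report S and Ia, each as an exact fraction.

S = 150/23 in ≈ 6.522 in; Ia = 30/23 in ≈ 1.304 in

Wet (AMC III): CN(III) = 23·40/(10 + 0.13·40) = 920/(76/5) = 1150/19 ≈ 60.526
Retention S: 1000/CN − 10 with CN=60.526 → S = 150/23 ≈ 6.522 in
Ia = 0.2·(150/23) = 30/23 in ≈ 1.304 in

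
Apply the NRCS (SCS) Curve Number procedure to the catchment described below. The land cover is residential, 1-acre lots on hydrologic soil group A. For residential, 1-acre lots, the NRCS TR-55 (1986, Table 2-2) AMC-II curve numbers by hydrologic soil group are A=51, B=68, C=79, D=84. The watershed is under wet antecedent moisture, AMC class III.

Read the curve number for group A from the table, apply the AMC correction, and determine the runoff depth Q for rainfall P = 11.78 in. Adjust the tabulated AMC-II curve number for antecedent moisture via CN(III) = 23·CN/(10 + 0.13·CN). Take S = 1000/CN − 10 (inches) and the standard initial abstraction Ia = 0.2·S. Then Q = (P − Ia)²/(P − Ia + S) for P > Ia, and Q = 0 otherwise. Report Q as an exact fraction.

NRCS table: residential, 1-acre lots, soil group A → CN(II) = 51
Wet (AMC III): CN(III) = 23·51/(10 + 0.13·51) = 1173/(1663/100) = 117300/1663 ≈ 70.535
S = 1000/(117300/1663) − 10 = 4900/1173 in ≈ 4.177 in
Ia = 0.2·(4900/1173) = 980/1173 in ≈ 0.835 in
P − Ia = 11.780 − 0.835 = 641897/58650 ≈ 10.945 in (> 0, runoff occurs)
Q = (641897/58650)²/((641897/58650) + 4900/1173) = (412031758609/3439822500)/(886897/58650) = 412031758609/52016509050 in ≈ 7.921 in

Q = 412031758609/52016509050 in ≈ 7.921 in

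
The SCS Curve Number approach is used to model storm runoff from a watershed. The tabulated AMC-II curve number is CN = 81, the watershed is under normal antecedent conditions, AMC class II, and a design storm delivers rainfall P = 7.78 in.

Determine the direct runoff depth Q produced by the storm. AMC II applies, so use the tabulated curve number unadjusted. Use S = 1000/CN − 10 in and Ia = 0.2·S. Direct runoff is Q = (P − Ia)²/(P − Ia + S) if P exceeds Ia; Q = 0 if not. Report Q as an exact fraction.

Q = 876692881/158391450 in ≈ 5.535 in

CN(II) = 81; AMC II needs no correction.
S = 1000/81 − 10 = 190/81 in ≈ 2.346 in
Ia = 0.2·(190/81) = 38/81 in ≈ 0.469 in
Since P=7.780 > Ia=0.469: effective rainfall P−Ia = 29609/4050 in
Q = (29609/4050)²/((29609/4050) + 190/81) = (876692881/16402500)/(39109/4050) = 876692881/158391450 in ≈ 5.535 in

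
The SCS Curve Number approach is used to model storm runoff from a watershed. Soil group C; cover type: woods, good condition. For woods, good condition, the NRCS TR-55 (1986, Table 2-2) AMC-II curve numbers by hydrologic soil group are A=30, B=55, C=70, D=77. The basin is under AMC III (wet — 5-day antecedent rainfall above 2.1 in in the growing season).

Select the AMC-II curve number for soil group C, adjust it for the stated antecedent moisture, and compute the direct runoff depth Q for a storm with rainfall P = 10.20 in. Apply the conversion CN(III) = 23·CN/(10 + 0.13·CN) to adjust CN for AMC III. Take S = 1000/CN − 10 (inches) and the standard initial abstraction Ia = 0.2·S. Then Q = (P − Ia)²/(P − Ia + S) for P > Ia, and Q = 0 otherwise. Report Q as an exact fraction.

Q = 20861307/2525285 in ≈ 8.261 in

NRCS table: woods, good condition, soil group C → CN(II) = 70
CN(III) from CN(II)=70: (23·70)/(10 + 0.13·70) = 16100/191 ≈ 84.293
S = 1000/(16100/191) − 10 = 300/161 in ≈ 1.863 in
Ia = 0.2·(300/161) = 60/161 in ≈ 0.373 in
Excess rainfall: 10.200 − 0.373 = 9.827 in; P > Ia so Q > 0
Runoff Q = (P−Ia)²/(P−Ia+S) = (9.827)²/(9.827+1.863) = 20861307/2525285 ≈ 8.261 in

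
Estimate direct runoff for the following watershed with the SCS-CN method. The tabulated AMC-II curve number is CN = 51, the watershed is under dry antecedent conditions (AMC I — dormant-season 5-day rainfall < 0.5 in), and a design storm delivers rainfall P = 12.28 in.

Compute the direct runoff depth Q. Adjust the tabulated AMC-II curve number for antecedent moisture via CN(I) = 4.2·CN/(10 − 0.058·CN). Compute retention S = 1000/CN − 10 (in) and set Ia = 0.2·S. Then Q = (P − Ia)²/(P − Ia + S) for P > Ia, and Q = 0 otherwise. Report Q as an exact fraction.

Dry (AMC I): CN(I) = 4.2·51/(10 − 0.058·51) = (1071/5)/(3521/500) = 15300/503 ≈ 30.417
S = 1000/(15300/503) − 10 = 3500/153 in ≈ 22.876 in
Ia = 0.2S: 0.2·22.876 = 4.575 in (exactly 700/153)
Since P=12.280 > Ia=4.575: effective rainfall P−Ia = 29471/3825 in
Q: (29471/3825)² ÷ (116971/3825) = 868539841/447414075 in (≈ 1.941 in)

Q = 868539841/447414075 in ≈ 1.941 in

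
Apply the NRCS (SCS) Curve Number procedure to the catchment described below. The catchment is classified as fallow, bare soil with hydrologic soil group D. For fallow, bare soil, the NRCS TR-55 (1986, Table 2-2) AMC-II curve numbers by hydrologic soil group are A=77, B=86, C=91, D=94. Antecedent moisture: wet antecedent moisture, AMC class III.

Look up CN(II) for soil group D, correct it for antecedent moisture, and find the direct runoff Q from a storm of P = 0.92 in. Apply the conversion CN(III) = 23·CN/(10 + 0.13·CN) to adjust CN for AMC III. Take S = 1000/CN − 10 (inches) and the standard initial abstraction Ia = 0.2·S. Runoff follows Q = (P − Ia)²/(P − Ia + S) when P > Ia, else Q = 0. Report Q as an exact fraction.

NRCS table: fallow, bare soil, soil group D → CN(II) = 94
CN(III) from CN(II)=94: (23·94)/(10 + 0.13·94) = 108100/1111 ≈ 97.300
Max retention: S = 1000/(108100/1111) − 10 = 300/1081 in (≈ 0.278 in)
Ia = 0.2·(300/1081) = 60/1081 in ≈ 0.056 in
Excess rainfall: 0.920 − 0.056 = 0.864 in; P > Ia so Q > 0
Q: (23363/27025)² ÷ (30863/27025) = 545829769/834072575 in (≈ 0.654 in)

Q = 545829769/834072575 in ≈ 0.654 in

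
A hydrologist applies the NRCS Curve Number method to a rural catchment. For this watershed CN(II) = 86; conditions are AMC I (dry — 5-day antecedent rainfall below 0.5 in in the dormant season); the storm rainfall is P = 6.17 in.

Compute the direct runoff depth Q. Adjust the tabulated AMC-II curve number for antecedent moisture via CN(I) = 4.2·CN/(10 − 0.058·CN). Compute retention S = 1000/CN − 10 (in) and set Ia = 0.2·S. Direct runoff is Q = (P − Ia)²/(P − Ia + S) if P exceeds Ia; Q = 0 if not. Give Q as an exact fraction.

CN(I) from CN(II)=86: (4.2·86)/(10 − 0.058·86) = 12900/179 ≈ 72.067
Retention S: 1000/CN − 10 with CN=72.067 → S = 500/129 ≈ 3.876 in
Initial abstraction Ia = S/5 = (500/129)/5 = 100/129 ≈ 0.775 in
P − Ia = 6.170 − 0.775 = 69593/12900 ≈ 5.395 in (> 0, runoff occurs)
Q = (69593/12900)²/((69593/12900) + 500/129) = (4843185649/166410000)/(119593/12900) = 4843185649/1542749700 in ≈ 3.139 in

Q = 4843185649/1542749700 in ≈ 3.139 in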